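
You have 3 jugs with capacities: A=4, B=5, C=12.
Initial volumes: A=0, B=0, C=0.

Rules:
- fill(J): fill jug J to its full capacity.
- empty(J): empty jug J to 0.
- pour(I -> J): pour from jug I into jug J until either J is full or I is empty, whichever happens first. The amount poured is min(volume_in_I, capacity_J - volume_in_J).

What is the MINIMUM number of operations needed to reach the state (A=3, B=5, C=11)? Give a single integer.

BFS from (A=0, B=0, C=0). One shortest path:
  1. fill(C) -> (A=0 B=0 C=12)
  2. pour(C -> A) -> (A=4 B=0 C=8)
  3. pour(C -> B) -> (A=4 B=5 C=3)
  4. empty(B) -> (A=4 B=0 C=3)
  5. pour(A -> B) -> (A=0 B=4 C=3)
  6. pour(C -> A) -> (A=3 B=4 C=0)
  7. fill(C) -> (A=3 B=4 C=12)
  8. pour(C -> B) -> (A=3 B=5 C=11)
Reached target in 8 moves.

Answer: 8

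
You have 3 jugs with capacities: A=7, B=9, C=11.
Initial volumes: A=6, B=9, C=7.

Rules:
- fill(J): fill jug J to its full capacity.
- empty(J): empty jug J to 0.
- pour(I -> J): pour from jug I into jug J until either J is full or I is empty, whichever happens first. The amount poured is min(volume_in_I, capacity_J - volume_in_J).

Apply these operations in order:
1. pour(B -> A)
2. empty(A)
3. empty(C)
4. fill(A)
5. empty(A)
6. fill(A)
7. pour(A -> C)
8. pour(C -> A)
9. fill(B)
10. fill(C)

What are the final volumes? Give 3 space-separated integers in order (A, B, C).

Step 1: pour(B -> A) -> (A=7 B=8 C=7)
Step 2: empty(A) -> (A=0 B=8 C=7)
Step 3: empty(C) -> (A=0 B=8 C=0)
Step 4: fill(A) -> (A=7 B=8 C=0)
Step 5: empty(A) -> (A=0 B=8 C=0)
Step 6: fill(A) -> (A=7 B=8 C=0)
Step 7: pour(A -> C) -> (A=0 B=8 C=7)
Step 8: pour(C -> A) -> (A=7 B=8 C=0)
Step 9: fill(B) -> (A=7 B=9 C=0)
Step 10: fill(C) -> (A=7 B=9 C=11)

Answer: 7 9 11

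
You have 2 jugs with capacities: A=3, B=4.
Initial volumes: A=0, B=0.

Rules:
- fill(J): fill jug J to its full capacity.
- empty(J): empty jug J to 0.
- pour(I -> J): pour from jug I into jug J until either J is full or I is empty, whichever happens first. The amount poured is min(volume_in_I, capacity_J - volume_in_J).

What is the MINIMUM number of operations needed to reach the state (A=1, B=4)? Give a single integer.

Answer: 5

Derivation:
BFS from (A=0, B=0). One shortest path:
  1. fill(B) -> (A=0 B=4)
  2. pour(B -> A) -> (A=3 B=1)
  3. empty(A) -> (A=0 B=1)
  4. pour(B -> A) -> (A=1 B=0)
  5. fill(B) -> (A=1 B=4)
Reached target in 5 moves.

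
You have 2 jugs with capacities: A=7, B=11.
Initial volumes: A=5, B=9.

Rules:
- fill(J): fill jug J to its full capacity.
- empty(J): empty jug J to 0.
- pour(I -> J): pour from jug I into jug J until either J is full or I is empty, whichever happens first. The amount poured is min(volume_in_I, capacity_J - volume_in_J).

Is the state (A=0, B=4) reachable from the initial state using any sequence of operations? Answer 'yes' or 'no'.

BFS from (A=5, B=9):
  1. empty(A) -> (A=0 B=9)
  2. fill(B) -> (A=0 B=11)
  3. pour(B -> A) -> (A=7 B=4)
  4. empty(A) -> (A=0 B=4)
Target reached → yes.

Answer: yes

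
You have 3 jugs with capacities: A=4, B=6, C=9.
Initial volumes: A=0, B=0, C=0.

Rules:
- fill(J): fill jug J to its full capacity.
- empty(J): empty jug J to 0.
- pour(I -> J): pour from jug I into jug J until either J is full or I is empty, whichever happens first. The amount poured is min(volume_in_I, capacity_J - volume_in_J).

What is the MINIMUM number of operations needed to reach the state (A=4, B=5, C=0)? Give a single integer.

BFS from (A=0, B=0, C=0). One shortest path:
  1. fill(C) -> (A=0 B=0 C=9)
  2. pour(C -> A) -> (A=4 B=0 C=5)
  3. pour(C -> B) -> (A=4 B=5 C=0)
Reached target in 3 moves.

Answer: 3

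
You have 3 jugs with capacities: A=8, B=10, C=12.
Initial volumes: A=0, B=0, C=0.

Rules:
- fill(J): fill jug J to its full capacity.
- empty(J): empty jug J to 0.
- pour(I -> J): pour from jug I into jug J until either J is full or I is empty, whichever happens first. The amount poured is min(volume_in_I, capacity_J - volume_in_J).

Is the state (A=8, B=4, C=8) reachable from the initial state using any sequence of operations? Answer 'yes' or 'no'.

BFS from (A=0, B=0, C=0):
  1. fill(C) -> (A=0 B=0 C=12)
  2. pour(C -> A) -> (A=8 B=0 C=4)
  3. pour(C -> B) -> (A=8 B=4 C=0)
  4. pour(A -> C) -> (A=0 B=4 C=8)
  5. fill(A) -> (A=8 B=4 C=8)
Target reached → yes.

Answer: yes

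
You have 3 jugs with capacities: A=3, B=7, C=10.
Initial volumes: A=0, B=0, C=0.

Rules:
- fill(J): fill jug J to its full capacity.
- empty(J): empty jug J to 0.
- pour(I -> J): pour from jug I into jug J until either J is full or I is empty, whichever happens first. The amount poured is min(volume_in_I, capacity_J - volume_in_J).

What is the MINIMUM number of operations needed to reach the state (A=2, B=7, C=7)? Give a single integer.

Answer: 7

Derivation:
BFS from (A=0, B=0, C=0). One shortest path:
  1. fill(A) -> (A=3 B=0 C=0)
  2. fill(C) -> (A=3 B=0 C=10)
  3. pour(A -> B) -> (A=0 B=3 C=10)
  4. fill(A) -> (A=3 B=3 C=10)
  5. pour(A -> B) -> (A=0 B=6 C=10)
  6. pour(C -> A) -> (A=3 B=6 C=7)
  7. pour(A -> B) -> (A=2 B=7 C=7)
Reached target in 7 moves.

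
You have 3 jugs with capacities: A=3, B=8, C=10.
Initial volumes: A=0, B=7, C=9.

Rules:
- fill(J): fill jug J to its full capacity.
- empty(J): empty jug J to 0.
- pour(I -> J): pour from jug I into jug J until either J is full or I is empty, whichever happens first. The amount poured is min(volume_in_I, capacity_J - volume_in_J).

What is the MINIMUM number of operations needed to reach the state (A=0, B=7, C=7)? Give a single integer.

Answer: 3

Derivation:
BFS from (A=0, B=7, C=9). One shortest path:
  1. fill(C) -> (A=0 B=7 C=10)
  2. pour(C -> A) -> (A=3 B=7 C=7)
  3. empty(A) -> (A=0 B=7 C=7)
Reached target in 3 moves.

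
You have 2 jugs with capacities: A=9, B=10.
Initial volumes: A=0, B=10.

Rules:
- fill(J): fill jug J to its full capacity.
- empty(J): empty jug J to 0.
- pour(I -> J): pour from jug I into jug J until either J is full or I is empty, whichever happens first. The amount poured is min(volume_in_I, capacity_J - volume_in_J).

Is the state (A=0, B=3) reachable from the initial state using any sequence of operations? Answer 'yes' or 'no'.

Answer: yes

Derivation:
BFS from (A=0, B=10):
  1. pour(B -> A) -> (A=9 B=1)
  2. empty(A) -> (A=0 B=1)
  3. pour(B -> A) -> (A=1 B=0)
  4. fill(B) -> (A=1 B=10)
  5. pour(B -> A) -> (A=9 B=2)
  6. empty(A) -> (A=0 B=2)
  7. pour(B -> A) -> (A=2 B=0)
  8. fill(B) -> (A=2 B=10)
  9. pour(B -> A) -> (A=9 B=3)
  10. empty(A) -> (A=0 B=3)
Target reached → yes.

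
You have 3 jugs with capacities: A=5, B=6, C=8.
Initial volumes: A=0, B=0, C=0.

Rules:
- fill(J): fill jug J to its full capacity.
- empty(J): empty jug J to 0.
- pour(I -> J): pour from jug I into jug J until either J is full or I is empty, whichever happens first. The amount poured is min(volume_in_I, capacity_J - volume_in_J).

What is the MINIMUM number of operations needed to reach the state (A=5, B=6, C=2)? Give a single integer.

Answer: 3

Derivation:
BFS from (A=0, B=0, C=0). One shortest path:
  1. fill(A) -> (A=5 B=0 C=0)
  2. fill(C) -> (A=5 B=0 C=8)
  3. pour(C -> B) -> (A=5 B=6 C=2)
Reached target in 3 moves.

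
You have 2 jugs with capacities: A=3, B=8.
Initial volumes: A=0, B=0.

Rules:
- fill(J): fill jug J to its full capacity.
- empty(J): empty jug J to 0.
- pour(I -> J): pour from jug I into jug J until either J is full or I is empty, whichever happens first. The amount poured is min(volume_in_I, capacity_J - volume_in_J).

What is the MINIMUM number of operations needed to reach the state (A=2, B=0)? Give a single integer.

Answer: 6

Derivation:
BFS from (A=0, B=0). One shortest path:
  1. fill(B) -> (A=0 B=8)
  2. pour(B -> A) -> (A=3 B=5)
  3. empty(A) -> (A=0 B=5)
  4. pour(B -> A) -> (A=3 B=2)
  5. empty(A) -> (A=0 B=2)
  6. pour(B -> A) -> (A=2 B=0)
Reached target in 6 moves.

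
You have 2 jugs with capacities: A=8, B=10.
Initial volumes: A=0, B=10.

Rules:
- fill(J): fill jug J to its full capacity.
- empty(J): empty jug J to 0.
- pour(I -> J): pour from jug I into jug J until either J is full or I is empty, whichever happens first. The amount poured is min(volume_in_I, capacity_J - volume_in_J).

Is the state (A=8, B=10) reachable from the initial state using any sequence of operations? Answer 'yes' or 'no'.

BFS from (A=0, B=10):
  1. fill(A) -> (A=8 B=10)
Target reached → yes.

Answer: yes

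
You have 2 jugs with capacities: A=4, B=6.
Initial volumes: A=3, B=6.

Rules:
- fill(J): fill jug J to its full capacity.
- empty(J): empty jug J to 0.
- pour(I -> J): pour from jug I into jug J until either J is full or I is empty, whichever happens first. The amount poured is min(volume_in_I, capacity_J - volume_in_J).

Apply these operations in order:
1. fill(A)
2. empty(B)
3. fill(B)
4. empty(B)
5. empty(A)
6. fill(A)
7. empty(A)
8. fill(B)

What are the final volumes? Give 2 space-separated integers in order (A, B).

Answer: 0 6

Derivation:
Step 1: fill(A) -> (A=4 B=6)
Step 2: empty(B) -> (A=4 B=0)
Step 3: fill(B) -> (A=4 B=6)
Step 4: empty(B) -> (A=4 B=0)
Step 5: empty(A) -> (A=0 B=0)
Step 6: fill(A) -> (A=4 B=0)
Step 7: empty(A) -> (A=0 B=0)
Step 8: fill(B) -> (A=0 B=6)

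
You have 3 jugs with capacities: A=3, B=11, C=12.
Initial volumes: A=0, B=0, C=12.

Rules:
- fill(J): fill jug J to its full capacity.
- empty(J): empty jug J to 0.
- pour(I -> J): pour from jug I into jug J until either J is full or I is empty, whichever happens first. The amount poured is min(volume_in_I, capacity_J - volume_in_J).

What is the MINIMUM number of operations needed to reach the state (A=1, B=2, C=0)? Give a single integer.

BFS from (A=0, B=0, C=12). One shortest path:
  1. pour(C -> A) -> (A=3 B=0 C=9)
  2. pour(C -> B) -> (A=3 B=9 C=0)
  3. pour(A -> C) -> (A=0 B=9 C=3)
  4. fill(A) -> (A=3 B=9 C=3)
  5. pour(A -> B) -> (A=1 B=11 C=3)
  6. pour(B -> C) -> (A=1 B=2 C=12)
  7. empty(C) -> (A=1 B=2 C=0)
Reached target in 7 moves.

Answer: 7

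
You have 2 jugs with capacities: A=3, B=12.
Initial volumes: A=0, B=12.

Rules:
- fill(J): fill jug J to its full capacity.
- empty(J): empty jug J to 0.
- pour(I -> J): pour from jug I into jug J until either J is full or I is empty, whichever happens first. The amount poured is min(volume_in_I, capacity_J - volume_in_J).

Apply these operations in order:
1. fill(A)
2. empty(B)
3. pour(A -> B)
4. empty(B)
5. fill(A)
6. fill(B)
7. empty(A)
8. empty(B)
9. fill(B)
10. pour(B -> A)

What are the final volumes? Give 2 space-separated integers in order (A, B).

Answer: 3 9

Derivation:
Step 1: fill(A) -> (A=3 B=12)
Step 2: empty(B) -> (A=3 B=0)
Step 3: pour(A -> B) -> (A=0 B=3)
Step 4: empty(B) -> (A=0 B=0)
Step 5: fill(A) -> (A=3 B=0)
Step 6: fill(B) -> (A=3 B=12)
Step 7: empty(A) -> (A=0 B=12)
Step 8: empty(B) -> (A=0 B=0)
Step 9: fill(B) -> (A=0 B=12)
Step 10: pour(B -> A) -> (A=3 B=9)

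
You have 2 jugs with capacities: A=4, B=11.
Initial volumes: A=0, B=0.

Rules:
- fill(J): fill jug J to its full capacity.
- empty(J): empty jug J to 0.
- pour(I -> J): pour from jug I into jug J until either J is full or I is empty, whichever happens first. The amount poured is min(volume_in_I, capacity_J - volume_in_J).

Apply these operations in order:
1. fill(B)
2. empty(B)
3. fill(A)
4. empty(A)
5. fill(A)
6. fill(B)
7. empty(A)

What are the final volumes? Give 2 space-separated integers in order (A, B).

Answer: 0 11

Derivation:
Step 1: fill(B) -> (A=0 B=11)
Step 2: empty(B) -> (A=0 B=0)
Step 3: fill(A) -> (A=4 B=0)
Step 4: empty(A) -> (A=0 B=0)
Step 5: fill(A) -> (A=4 B=0)
Step 6: fill(B) -> (A=4 B=11)
Step 7: empty(A) -> (A=0 B=11)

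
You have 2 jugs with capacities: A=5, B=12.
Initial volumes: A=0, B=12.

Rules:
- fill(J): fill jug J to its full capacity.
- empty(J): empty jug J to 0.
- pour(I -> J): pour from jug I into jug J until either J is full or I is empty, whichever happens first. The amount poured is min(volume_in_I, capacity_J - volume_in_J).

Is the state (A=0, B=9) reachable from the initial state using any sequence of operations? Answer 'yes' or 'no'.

Answer: yes

Derivation:
BFS from (A=0, B=12):
  1. pour(B -> A) -> (A=5 B=7)
  2. empty(A) -> (A=0 B=7)
  3. pour(B -> A) -> (A=5 B=2)
  4. empty(A) -> (A=0 B=2)
  5. pour(B -> A) -> (A=2 B=0)
  6. fill(B) -> (A=2 B=12)
  7. pour(B -> A) -> (A=5 B=9)
  8. empty(A) -> (A=0 B=9)
Target reached → yes.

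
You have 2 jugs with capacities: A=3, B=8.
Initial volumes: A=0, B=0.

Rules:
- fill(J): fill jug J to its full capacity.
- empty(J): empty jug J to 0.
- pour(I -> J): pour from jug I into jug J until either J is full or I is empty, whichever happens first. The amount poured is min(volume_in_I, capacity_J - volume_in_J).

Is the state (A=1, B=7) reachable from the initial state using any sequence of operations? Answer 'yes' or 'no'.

BFS explored all 22 reachable states.
Reachable set includes: (0,0), (0,1), (0,2), (0,3), (0,4), (0,5), (0,6), (0,7), (0,8), (1,0), (1,8), (2,0) ...
Target (A=1, B=7) not in reachable set → no.

Answer: no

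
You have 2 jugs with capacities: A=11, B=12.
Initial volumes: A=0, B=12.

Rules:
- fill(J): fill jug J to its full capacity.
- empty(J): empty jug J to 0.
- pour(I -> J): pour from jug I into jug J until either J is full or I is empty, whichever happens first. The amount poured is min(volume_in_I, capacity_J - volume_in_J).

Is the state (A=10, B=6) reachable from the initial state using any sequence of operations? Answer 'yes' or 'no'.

Answer: no

Derivation:
BFS explored all 46 reachable states.
Reachable set includes: (0,0), (0,1), (0,2), (0,3), (0,4), (0,5), (0,6), (0,7), (0,8), (0,9), (0,10), (0,11) ...
Target (A=10, B=6) not in reachable set → no.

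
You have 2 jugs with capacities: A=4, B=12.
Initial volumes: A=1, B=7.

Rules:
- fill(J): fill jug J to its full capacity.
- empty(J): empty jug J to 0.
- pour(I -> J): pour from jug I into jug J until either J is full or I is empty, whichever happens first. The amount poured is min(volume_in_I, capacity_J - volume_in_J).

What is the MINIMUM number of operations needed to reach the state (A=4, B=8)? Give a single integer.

Answer: 2

Derivation:
BFS from (A=1, B=7). One shortest path:
  1. pour(A -> B) -> (A=0 B=8)
  2. fill(A) -> (A=4 B=8)
Reached target in 2 moves.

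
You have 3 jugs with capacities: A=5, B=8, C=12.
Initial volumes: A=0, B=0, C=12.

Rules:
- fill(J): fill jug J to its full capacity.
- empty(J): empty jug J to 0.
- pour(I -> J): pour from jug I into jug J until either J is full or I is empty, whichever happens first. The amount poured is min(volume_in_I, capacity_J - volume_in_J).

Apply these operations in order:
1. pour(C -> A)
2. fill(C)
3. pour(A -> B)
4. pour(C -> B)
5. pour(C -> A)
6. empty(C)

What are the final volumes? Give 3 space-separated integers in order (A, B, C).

Step 1: pour(C -> A) -> (A=5 B=0 C=7)
Step 2: fill(C) -> (A=5 B=0 C=12)
Step 3: pour(A -> B) -> (A=0 B=5 C=12)
Step 4: pour(C -> B) -> (A=0 B=8 C=9)
Step 5: pour(C -> A) -> (A=5 B=8 C=4)
Step 6: empty(C) -> (A=5 B=8 C=0)

Answer: 5 8 0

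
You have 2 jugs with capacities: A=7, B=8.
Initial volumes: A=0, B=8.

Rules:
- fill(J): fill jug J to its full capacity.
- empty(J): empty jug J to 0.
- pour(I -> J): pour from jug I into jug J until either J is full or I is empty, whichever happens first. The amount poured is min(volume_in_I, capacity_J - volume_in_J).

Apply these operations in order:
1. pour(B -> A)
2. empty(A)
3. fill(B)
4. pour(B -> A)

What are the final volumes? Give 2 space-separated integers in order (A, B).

Step 1: pour(B -> A) -> (A=7 B=1)
Step 2: empty(A) -> (A=0 B=1)
Step 3: fill(B) -> (A=0 B=8)
Step 4: pour(B -> A) -> (A=7 B=1)

Answer: 7 1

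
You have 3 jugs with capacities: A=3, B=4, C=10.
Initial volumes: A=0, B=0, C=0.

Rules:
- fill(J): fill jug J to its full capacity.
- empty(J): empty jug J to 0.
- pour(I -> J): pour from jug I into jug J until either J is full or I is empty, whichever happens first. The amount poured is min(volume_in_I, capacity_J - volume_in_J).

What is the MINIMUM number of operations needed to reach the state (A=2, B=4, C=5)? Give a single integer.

BFS from (A=0, B=0, C=0). One shortest path:
  1. fill(A) -> (A=3 B=0 C=0)
  2. fill(B) -> (A=3 B=4 C=0)
  3. pour(B -> C) -> (A=3 B=0 C=4)
  4. fill(B) -> (A=3 B=4 C=4)
  5. pour(B -> C) -> (A=3 B=0 C=8)
  6. pour(A -> B) -> (A=0 B=3 C=8)
  7. pour(C -> A) -> (A=3 B=3 C=5)
  8. pour(A -> B) -> (A=2 B=4 C=5)
Reached target in 8 moves.

Answer: 8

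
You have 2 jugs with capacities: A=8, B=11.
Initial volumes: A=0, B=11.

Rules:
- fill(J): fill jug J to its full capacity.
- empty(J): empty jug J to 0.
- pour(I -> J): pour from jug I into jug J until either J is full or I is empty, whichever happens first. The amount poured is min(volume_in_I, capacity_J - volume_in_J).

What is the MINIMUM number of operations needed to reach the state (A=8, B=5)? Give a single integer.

BFS from (A=0, B=11). One shortest path:
  1. fill(A) -> (A=8 B=11)
  2. empty(B) -> (A=8 B=0)
  3. pour(A -> B) -> (A=0 B=8)
  4. fill(A) -> (A=8 B=8)
  5. pour(A -> B) -> (A=5 B=11)
  6. empty(B) -> (A=5 B=0)
  7. pour(A -> B) -> (A=0 B=5)
  8. fill(A) -> (A=8 B=5)
Reached target in 8 moves.

Answer: 8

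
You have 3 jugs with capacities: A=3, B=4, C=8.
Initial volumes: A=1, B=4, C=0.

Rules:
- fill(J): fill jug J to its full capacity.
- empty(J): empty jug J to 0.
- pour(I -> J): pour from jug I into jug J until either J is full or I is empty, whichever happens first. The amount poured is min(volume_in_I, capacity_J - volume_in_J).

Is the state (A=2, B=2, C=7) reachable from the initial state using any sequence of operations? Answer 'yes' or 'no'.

BFS explored all 138 reachable states.
Reachable set includes: (0,0,0), (0,0,1), (0,0,2), (0,0,3), (0,0,4), (0,0,5), (0,0,6), (0,0,7), (0,0,8), (0,1,0), (0,1,1), (0,1,2) ...
Target (A=2, B=2, C=7) not in reachable set → no.

Answer: no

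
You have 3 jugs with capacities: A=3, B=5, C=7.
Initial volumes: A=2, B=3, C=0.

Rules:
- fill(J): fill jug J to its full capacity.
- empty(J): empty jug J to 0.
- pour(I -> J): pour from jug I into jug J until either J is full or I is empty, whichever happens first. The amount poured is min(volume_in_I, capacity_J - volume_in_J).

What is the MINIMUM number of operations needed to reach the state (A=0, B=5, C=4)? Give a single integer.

BFS from (A=2, B=3, C=0). One shortest path:
  1. empty(B) -> (A=2 B=0 C=0)
  2. fill(C) -> (A=2 B=0 C=7)
  3. pour(A -> B) -> (A=0 B=2 C=7)
  4. pour(C -> B) -> (A=0 B=5 C=4)
Reached target in 4 moves.

Answer: 4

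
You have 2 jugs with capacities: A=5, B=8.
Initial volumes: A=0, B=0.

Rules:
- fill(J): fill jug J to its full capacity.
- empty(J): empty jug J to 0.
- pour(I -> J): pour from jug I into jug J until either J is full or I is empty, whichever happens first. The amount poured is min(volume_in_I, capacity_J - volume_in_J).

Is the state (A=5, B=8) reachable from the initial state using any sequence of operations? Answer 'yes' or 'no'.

Answer: yes

Derivation:
BFS from (A=0, B=0):
  1. fill(A) -> (A=5 B=0)
  2. fill(B) -> (A=5 B=8)
Target reached → yes.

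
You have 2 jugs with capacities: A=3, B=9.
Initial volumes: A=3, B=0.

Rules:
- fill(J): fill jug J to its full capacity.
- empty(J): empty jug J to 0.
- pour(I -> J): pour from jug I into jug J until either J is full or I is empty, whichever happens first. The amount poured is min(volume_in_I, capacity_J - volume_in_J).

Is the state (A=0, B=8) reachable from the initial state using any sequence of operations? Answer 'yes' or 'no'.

Answer: no

Derivation:
BFS explored all 8 reachable states.
Reachable set includes: (0,0), (0,3), (0,6), (0,9), (3,0), (3,3), (3,6), (3,9)
Target (A=0, B=8) not in reachable set → no.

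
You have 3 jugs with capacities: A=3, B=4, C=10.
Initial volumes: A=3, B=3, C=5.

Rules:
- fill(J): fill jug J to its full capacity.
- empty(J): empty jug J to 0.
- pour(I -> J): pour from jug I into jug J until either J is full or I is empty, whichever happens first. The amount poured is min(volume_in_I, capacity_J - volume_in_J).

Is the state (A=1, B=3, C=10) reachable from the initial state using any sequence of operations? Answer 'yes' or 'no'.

BFS from (A=3, B=3, C=5):
  1. pour(A -> C) -> (A=0 B=3 C=8)
  2. fill(A) -> (A=3 B=3 C=8)
  3. pour(A -> C) -> (A=1 B=3 C=10)
Target reached → yes.

Answer: yes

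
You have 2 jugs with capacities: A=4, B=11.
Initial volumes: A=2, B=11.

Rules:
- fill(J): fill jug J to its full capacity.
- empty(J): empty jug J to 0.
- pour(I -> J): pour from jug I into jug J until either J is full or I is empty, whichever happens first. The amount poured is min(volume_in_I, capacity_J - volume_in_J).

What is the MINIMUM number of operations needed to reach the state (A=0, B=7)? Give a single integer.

Answer: 3

Derivation:
BFS from (A=2, B=11). One shortest path:
  1. empty(A) -> (A=0 B=11)
  2. pour(B -> A) -> (A=4 B=7)
  3. empty(A) -> (A=0 B=7)
Reached target in 3 moves.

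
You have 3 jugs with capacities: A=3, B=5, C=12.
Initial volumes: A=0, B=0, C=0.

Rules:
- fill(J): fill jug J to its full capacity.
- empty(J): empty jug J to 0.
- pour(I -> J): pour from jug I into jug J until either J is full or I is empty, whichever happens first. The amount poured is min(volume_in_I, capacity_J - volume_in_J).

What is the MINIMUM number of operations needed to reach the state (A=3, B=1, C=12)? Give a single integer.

BFS from (A=0, B=0, C=0). One shortest path:
  1. fill(A) -> (A=3 B=0 C=0)
  2. fill(B) -> (A=3 B=5 C=0)
  3. pour(A -> C) -> (A=0 B=5 C=3)
  4. fill(A) -> (A=3 B=5 C=3)
  5. pour(B -> C) -> (A=3 B=0 C=8)
  6. fill(B) -> (A=3 B=5 C=8)
  7. pour(B -> C) -> (A=3 B=1 C=12)
Reached target in 7 moves.

Answer: 7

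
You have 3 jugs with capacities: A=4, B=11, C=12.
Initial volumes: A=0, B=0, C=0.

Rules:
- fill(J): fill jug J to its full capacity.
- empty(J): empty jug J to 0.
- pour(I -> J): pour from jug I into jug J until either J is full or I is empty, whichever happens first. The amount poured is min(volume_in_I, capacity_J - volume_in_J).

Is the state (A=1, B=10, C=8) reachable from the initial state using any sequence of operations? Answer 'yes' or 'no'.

Answer: no

Derivation:
BFS explored all 450 reachable states.
Reachable set includes: (0,0,0), (0,0,1), (0,0,2), (0,0,3), (0,0,4), (0,0,5), (0,0,6), (0,0,7), (0,0,8), (0,0,9), (0,0,10), (0,0,11) ...
Target (A=1, B=10, C=8) not in reachable set → no.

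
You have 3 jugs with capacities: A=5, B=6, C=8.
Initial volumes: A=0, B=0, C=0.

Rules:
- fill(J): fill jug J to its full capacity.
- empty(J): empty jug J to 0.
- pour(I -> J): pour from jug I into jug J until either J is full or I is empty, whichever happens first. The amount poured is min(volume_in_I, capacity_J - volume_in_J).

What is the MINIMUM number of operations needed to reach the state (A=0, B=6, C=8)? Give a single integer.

Answer: 2

Derivation:
BFS from (A=0, B=0, C=0). One shortest path:
  1. fill(B) -> (A=0 B=6 C=0)
  2. fill(C) -> (A=0 B=6 C=8)
Reached target in 2 moves.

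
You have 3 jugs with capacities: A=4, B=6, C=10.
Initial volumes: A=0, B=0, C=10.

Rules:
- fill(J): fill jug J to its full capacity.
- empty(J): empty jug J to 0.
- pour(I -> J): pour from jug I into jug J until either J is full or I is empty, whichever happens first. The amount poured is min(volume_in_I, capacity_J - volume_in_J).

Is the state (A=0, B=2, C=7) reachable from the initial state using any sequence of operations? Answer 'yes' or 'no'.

Answer: no

Derivation:
BFS explored all 64 reachable states.
Reachable set includes: (0,0,0), (0,0,2), (0,0,4), (0,0,6), (0,0,8), (0,0,10), (0,2,0), (0,2,2), (0,2,4), (0,2,6), (0,2,8), (0,2,10) ...
Target (A=0, B=2, C=7) not in reachable set → no.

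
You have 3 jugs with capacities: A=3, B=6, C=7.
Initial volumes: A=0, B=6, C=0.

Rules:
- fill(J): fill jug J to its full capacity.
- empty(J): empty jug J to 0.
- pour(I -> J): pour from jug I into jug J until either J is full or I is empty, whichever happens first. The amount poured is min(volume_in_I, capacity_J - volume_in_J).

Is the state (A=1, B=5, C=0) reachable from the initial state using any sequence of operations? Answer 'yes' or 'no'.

BFS from (A=0, B=6, C=0):
  1. fill(A) -> (A=3 B=6 C=0)
  2. pour(B -> C) -> (A=3 B=0 C=6)
  3. pour(A -> C) -> (A=2 B=0 C=7)
  4. pour(C -> B) -> (A=2 B=6 C=1)
  5. pour(B -> A) -> (A=3 B=5 C=1)
  6. empty(A) -> (A=0 B=5 C=1)
  7. pour(C -> A) -> (A=1 B=5 C=0)
Target reached → yes.

Answer: yes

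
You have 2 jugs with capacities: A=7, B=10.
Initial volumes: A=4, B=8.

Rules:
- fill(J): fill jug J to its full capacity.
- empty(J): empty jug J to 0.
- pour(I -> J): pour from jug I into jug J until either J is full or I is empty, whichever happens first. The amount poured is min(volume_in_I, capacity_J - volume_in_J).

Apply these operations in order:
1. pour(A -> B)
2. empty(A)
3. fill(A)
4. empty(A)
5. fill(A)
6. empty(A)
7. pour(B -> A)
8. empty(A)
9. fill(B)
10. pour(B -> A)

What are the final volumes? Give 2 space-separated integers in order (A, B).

Answer: 7 3

Derivation:
Step 1: pour(A -> B) -> (A=2 B=10)
Step 2: empty(A) -> (A=0 B=10)
Step 3: fill(A) -> (A=7 B=10)
Step 4: empty(A) -> (A=0 B=10)
Step 5: fill(A) -> (A=7 B=10)
Step 6: empty(A) -> (A=0 B=10)
Step 7: pour(B -> A) -> (A=7 B=3)
Step 8: empty(A) -> (A=0 B=3)
Step 9: fill(B) -> (A=0 B=10)
Step 10: pour(B -> A) -> (A=7 B=3)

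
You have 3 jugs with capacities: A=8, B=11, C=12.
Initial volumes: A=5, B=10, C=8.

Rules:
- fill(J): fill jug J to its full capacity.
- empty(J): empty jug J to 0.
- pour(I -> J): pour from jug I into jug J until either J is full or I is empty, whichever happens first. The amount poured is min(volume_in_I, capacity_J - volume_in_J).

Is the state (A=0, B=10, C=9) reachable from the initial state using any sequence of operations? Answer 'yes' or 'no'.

BFS from (A=5, B=10, C=8):
  1. fill(C) -> (A=5 B=10 C=12)
  2. pour(C -> A) -> (A=8 B=10 C=9)
  3. empty(A) -> (A=0 B=10 C=9)
Target reached → yes.

Answer: yes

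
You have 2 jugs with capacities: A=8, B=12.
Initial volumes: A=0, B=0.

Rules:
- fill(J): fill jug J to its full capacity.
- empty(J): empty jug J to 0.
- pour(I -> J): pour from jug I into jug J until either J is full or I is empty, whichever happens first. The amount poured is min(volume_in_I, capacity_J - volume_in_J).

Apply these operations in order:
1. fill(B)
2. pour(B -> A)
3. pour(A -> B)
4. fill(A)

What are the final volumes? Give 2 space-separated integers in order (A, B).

Answer: 8 12

Derivation:
Step 1: fill(B) -> (A=0 B=12)
Step 2: pour(B -> A) -> (A=8 B=4)
Step 3: pour(A -> B) -> (A=0 B=12)
Step 4: fill(A) -> (A=8 B=12)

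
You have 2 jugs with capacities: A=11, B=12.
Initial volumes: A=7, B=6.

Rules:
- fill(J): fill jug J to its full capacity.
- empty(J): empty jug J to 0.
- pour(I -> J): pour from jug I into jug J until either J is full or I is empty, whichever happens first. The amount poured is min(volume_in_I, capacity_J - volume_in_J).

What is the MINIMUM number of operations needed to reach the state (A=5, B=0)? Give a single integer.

Answer: 3

Derivation:
BFS from (A=7, B=6). One shortest path:
  1. fill(A) -> (A=11 B=6)
  2. pour(A -> B) -> (A=5 B=12)
  3. empty(B) -> (A=5 B=0)
Reached target in 3 moves.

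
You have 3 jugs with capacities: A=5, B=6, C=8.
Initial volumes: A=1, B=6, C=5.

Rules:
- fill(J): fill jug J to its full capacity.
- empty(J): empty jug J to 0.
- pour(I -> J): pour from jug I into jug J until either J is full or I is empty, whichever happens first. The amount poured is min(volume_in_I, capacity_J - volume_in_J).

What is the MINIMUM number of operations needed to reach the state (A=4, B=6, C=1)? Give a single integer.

BFS from (A=1, B=6, C=5). One shortest path:
  1. empty(B) -> (A=1 B=0 C=5)
  2. pour(C -> A) -> (A=5 B=0 C=1)
  3. pour(A -> B) -> (A=0 B=5 C=1)
  4. fill(A) -> (A=5 B=5 C=1)
  5. pour(A -> B) -> (A=4 B=6 C=1)
Reached target in 5 moves.

Answer: 5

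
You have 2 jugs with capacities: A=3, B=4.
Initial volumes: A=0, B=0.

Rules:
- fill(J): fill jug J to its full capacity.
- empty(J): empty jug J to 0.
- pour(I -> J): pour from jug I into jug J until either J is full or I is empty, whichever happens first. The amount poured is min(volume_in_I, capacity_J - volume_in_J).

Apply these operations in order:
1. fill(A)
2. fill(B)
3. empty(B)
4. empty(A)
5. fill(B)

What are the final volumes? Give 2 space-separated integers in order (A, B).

Step 1: fill(A) -> (A=3 B=0)
Step 2: fill(B) -> (A=3 B=4)
Step 3: empty(B) -> (A=3 B=0)
Step 4: empty(A) -> (A=0 B=0)
Step 5: fill(B) -> (A=0 B=4)

Answer: 0 4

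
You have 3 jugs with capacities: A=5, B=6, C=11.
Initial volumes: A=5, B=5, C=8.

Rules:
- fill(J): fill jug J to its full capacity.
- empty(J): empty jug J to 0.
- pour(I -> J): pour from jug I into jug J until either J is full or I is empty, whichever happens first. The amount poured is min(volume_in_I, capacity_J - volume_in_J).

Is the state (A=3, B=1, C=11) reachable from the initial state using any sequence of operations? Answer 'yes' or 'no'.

BFS from (A=5, B=5, C=8):
  1. fill(C) -> (A=5 B=5 C=11)
  2. pour(A -> B) -> (A=4 B=6 C=11)
  3. empty(B) -> (A=4 B=0 C=11)
  4. pour(A -> B) -> (A=0 B=4 C=11)
  5. pour(C -> A) -> (A=5 B=4 C=6)
  6. pour(A -> B) -> (A=3 B=6 C=6)
  7. pour(B -> C) -> (A=3 B=1 C=11)
Target reached → yes.

Answer: yes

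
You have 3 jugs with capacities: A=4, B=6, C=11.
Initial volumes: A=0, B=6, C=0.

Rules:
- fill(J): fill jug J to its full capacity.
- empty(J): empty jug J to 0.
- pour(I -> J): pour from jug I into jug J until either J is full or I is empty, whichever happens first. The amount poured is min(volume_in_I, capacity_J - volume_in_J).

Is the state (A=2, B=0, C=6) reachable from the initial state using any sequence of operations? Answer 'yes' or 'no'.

Answer: yes

Derivation:
BFS from (A=0, B=6, C=0):
  1. pour(B -> A) -> (A=4 B=2 C=0)
  2. empty(A) -> (A=0 B=2 C=0)
  3. pour(B -> A) -> (A=2 B=0 C=0)
  4. fill(B) -> (A=2 B=6 C=0)
  5. pour(B -> C) -> (A=2 B=0 C=6)
Target reached → yes.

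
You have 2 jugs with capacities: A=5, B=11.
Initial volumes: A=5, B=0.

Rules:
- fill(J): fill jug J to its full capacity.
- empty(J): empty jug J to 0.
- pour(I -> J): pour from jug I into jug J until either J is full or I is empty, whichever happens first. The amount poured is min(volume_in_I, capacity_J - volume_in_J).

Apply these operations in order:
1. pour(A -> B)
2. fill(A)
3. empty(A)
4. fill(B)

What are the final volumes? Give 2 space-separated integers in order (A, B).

Answer: 0 11

Derivation:
Step 1: pour(A -> B) -> (A=0 B=5)
Step 2: fill(A) -> (A=5 B=5)
Step 3: empty(A) -> (A=0 B=5)
Step 4: fill(B) -> (A=0 B=11)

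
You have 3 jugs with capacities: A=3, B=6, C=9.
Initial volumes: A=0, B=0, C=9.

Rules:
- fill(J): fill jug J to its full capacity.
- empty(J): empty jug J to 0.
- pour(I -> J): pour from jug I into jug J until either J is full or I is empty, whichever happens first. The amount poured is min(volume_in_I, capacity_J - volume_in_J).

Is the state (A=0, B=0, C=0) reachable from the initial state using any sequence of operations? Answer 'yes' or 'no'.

Answer: yes

Derivation:
BFS from (A=0, B=0, C=9):
  1. empty(C) -> (A=0 B=0 C=0)
Target reached → yes.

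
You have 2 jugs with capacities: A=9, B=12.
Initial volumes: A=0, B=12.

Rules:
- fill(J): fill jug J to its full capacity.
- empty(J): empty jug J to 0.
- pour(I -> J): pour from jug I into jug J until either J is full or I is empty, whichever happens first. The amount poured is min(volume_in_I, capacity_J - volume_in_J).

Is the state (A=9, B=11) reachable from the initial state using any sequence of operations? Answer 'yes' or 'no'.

BFS explored all 14 reachable states.
Reachable set includes: (0,0), (0,3), (0,6), (0,9), (0,12), (3,0), (3,12), (6,0), (6,12), (9,0), (9,3), (9,6) ...
Target (A=9, B=11) not in reachable set → no.

Answer: no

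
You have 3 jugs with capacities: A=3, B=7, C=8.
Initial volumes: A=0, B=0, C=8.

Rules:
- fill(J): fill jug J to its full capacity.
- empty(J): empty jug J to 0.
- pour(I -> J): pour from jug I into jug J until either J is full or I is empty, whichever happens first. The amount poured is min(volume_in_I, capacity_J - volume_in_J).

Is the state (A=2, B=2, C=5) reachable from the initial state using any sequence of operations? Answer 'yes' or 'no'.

BFS explored all 204 reachable states.
Reachable set includes: (0,0,0), (0,0,1), (0,0,2), (0,0,3), (0,0,4), (0,0,5), (0,0,6), (0,0,7), (0,0,8), (0,1,0), (0,1,1), (0,1,2) ...
Target (A=2, B=2, C=5) not in reachable set → no.

Answer: no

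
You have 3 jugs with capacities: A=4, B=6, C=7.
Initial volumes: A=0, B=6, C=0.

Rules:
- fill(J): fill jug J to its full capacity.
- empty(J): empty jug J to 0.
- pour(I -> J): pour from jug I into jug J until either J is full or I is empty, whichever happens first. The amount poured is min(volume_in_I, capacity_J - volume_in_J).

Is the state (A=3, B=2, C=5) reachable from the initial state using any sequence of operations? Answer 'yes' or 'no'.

BFS explored all 190 reachable states.
Reachable set includes: (0,0,0), (0,0,1), (0,0,2), (0,0,3), (0,0,4), (0,0,5), (0,0,6), (0,0,7), (0,1,0), (0,1,1), (0,1,2), (0,1,3) ...
Target (A=3, B=2, C=5) not in reachable set → no.

Answer: no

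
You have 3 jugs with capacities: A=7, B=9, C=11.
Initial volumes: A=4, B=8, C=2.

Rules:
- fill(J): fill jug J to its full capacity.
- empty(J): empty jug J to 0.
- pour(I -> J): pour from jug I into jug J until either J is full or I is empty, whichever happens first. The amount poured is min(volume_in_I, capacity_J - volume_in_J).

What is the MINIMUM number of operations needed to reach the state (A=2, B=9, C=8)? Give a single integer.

Answer: 4

Derivation:
BFS from (A=4, B=8, C=2). One shortest path:
  1. empty(A) -> (A=0 B=8 C=2)
  2. pour(C -> A) -> (A=2 B=8 C=0)
  3. pour(B -> C) -> (A=2 B=0 C=8)
  4. fill(B) -> (A=2 B=9 C=8)
Reached target in 4 moves.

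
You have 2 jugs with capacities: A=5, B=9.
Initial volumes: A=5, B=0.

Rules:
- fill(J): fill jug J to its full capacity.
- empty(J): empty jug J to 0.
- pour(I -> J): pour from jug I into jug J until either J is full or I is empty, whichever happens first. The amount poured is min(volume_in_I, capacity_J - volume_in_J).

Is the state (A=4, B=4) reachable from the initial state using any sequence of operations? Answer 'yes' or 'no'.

BFS explored all 28 reachable states.
Reachable set includes: (0,0), (0,1), (0,2), (0,3), (0,4), (0,5), (0,6), (0,7), (0,8), (0,9), (1,0), (1,9) ...
Target (A=4, B=4) not in reachable set → no.

Answer: no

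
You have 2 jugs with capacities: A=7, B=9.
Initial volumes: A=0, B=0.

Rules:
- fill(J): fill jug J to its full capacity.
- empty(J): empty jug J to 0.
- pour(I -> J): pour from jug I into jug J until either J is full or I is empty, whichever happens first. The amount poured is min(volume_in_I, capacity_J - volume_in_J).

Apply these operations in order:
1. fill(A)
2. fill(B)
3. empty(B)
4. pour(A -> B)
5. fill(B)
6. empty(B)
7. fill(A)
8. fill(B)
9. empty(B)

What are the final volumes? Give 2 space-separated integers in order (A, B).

Answer: 7 0

Derivation:
Step 1: fill(A) -> (A=7 B=0)
Step 2: fill(B) -> (A=7 B=9)
Step 3: empty(B) -> (A=7 B=0)
Step 4: pour(A -> B) -> (A=0 B=7)
Step 5: fill(B) -> (A=0 B=9)
Step 6: empty(B) -> (A=0 B=0)
Step 7: fill(A) -> (A=7 B=0)
Step 8: fill(B) -> (A=7 B=9)
Step 9: empty(B) -> (A=7 B=0)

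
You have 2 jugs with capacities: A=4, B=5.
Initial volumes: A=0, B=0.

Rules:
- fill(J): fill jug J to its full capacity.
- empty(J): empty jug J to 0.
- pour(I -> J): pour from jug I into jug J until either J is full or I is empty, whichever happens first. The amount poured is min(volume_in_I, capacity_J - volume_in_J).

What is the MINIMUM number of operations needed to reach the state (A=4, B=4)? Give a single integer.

BFS from (A=0, B=0). One shortest path:
  1. fill(A) -> (A=4 B=0)
  2. pour(A -> B) -> (A=0 B=4)
  3. fill(A) -> (A=4 B=4)
Reached target in 3 moves.

Answer: 3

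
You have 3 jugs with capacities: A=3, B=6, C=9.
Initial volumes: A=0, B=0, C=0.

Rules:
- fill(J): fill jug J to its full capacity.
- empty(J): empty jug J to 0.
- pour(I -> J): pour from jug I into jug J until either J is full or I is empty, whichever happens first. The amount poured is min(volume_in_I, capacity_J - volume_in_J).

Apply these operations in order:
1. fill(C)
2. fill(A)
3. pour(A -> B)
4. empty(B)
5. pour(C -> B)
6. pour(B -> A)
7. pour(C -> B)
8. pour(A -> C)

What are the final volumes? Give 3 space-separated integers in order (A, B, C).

Answer: 0 6 3

Derivation:
Step 1: fill(C) -> (A=0 B=0 C=9)
Step 2: fill(A) -> (A=3 B=0 C=9)
Step 3: pour(A -> B) -> (A=0 B=3 C=9)
Step 4: empty(B) -> (A=0 B=0 C=9)
Step 5: pour(C -> B) -> (A=0 B=6 C=3)
Step 6: pour(B -> A) -> (A=3 B=3 C=3)
Step 7: pour(C -> B) -> (A=3 B=6 C=0)
Step 8: pour(A -> C) -> (A=0 B=6 C=3)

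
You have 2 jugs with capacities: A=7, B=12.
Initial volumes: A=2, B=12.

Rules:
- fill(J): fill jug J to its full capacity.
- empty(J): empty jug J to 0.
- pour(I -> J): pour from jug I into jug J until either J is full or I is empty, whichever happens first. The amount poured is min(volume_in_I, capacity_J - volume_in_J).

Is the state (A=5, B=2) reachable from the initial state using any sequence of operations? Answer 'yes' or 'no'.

Answer: no

Derivation:
BFS explored all 38 reachable states.
Reachable set includes: (0,0), (0,1), (0,2), (0,3), (0,4), (0,5), (0,6), (0,7), (0,8), (0,9), (0,10), (0,11) ...
Target (A=5, B=2) not in reachable set → no.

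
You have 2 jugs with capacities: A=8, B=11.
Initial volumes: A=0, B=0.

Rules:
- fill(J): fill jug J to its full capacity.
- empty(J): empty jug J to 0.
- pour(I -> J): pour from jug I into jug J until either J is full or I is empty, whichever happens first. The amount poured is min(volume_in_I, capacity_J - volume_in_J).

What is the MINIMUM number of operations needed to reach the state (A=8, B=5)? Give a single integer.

BFS from (A=0, B=0). One shortest path:
  1. fill(A) -> (A=8 B=0)
  2. pour(A -> B) -> (A=0 B=8)
  3. fill(A) -> (A=8 B=8)
  4. pour(A -> B) -> (A=5 B=11)
  5. empty(B) -> (A=5 B=0)
  6. pour(A -> B) -> (A=0 B=5)
  7. fill(A) -> (A=8 B=5)
Reached target in 7 moves.

Answer: 7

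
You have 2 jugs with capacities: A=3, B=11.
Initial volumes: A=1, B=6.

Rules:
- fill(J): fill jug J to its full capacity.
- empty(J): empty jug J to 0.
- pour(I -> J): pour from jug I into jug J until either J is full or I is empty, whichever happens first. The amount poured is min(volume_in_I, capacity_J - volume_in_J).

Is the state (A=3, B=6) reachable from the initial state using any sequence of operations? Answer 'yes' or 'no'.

Answer: yes

Derivation:
BFS from (A=1, B=6):
  1. fill(A) -> (A=3 B=6)
Target reached → yes.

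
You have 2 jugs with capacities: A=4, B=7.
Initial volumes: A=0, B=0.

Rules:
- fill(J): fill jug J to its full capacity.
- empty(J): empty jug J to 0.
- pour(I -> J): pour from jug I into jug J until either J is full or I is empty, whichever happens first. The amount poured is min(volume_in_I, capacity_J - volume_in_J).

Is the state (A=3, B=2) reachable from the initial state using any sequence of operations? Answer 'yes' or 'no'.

Answer: no

Derivation:
BFS explored all 22 reachable states.
Reachable set includes: (0,0), (0,1), (0,2), (0,3), (0,4), (0,5), (0,6), (0,7), (1,0), (1,7), (2,0), (2,7) ...
Target (A=3, B=2) not in reachable set → no.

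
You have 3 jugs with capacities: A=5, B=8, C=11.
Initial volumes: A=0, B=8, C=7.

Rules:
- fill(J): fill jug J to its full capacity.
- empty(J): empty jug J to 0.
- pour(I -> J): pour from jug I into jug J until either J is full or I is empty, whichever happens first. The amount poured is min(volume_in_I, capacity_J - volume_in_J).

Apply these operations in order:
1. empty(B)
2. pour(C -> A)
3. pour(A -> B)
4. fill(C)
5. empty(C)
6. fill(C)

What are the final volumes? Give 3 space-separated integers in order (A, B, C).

Step 1: empty(B) -> (A=0 B=0 C=7)
Step 2: pour(C -> A) -> (A=5 B=0 C=2)
Step 3: pour(A -> B) -> (A=0 B=5 C=2)
Step 4: fill(C) -> (A=0 B=5 C=11)
Step 5: empty(C) -> (A=0 B=5 C=0)
Step 6: fill(C) -> (A=0 B=5 C=11)

Answer: 0 5 11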